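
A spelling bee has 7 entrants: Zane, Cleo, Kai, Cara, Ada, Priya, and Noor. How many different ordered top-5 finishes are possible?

There are 7 choices for 1st place, 6 for 2nd, and so on down to 3 for position 5.
That gives 7 × 6 × 5 × 4 × 3 = 2520.

2520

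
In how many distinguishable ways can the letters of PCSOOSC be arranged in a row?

630

Letter multiplicities in PCSOOSC: C×2, O×2, P×1, S×2.
The number of distinct arrangements is 7!/(2!·2!·2!) = 5040/8 = 630.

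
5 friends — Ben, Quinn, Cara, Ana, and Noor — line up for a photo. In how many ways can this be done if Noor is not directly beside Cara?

There are 5! = 120 arrangements in all. If Noor and Cara are adjacent, merging them into one block gives 2·(4)! = 48 arrangements.
Complementary counting: 120 − 48 = 72.

72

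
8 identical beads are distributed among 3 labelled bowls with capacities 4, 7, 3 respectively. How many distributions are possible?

19

Without the upper bounds there are C(10,2) = 45 ways to split 8 among 3 bowls.
Subtract solutions that violate a single cap (substitute x_i' = x_i − (cap_i+1)): x_1 ≥ 5 gives C(5,2) = 10; x_2 ≥ 8 gives C(2,2) = 1; x_3 ≥ 4 gives C(6,2) = 15. Together 26.
No two caps can be exceeded simultaneously, so the pair terms are all 0.
By inclusion–exclusion the count is 45 − 26 + 0 = 19.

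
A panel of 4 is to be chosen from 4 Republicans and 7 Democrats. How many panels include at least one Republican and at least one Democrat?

294

Unrestricted: C(11,4) = 330 ways to pick any 4 of the 11.
Subtract selections that omit an entire group: no Republicans → C(7,4) = 35; no Democrats → C(4,4) = 1.
Both groups omitted at once is impossible, so 330 − 36 = 294.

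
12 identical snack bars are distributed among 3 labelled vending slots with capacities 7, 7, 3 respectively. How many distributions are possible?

By stars and bars, unrestricted non-negative solutions to x_1+…+x_3 = 12 number C(12+2,2) = 91.
Subtract solutions that violate a single cap (substitute x_i' = x_i − (cap_i+1)): x_1 ≥ 8 gives C(6,2) = 15; x_2 ≥ 8 gives C(6,2) = 15; x_3 ≥ 4 gives C(10,2) = 45. Together 75.
Add back pairs where two caps are both exceeded: 0 + 1 + 1 = 2.
By inclusion–exclusion the count is 91 − 75 + 2 = 18.

18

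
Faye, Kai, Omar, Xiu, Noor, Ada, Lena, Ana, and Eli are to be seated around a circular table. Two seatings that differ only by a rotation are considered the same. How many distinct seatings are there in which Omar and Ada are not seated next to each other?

30240

Without the restriction there are (8)! = 40320 seatings.
Those with Omar next to Ada: fuse the pair into one unit and seat 8 units around a circle — 2·(7)! = 10080.
Subtracting, 40320 − 10080 = 30240.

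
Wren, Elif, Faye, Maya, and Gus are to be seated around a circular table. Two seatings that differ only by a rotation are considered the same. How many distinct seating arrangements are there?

Around a circle, 5 distinct people have 5!/5 = (4)! = 24 rotationally distinct seatings.

24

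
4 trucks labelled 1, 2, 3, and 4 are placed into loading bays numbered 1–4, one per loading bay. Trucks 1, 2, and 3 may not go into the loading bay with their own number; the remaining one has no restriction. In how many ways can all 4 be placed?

11

Let Aᵢ (for i ∈ {1, 2, 3}) be the placements that put truck i in its forbidden loading bay. Any j of these fix j positions, leaving (4−j)! ways to fill the rest, and there are C(3,j) ways to pick which j.
By inclusion–exclusion, the number of valid placements is Σ_{j=0}^{3} (−1)^j C(3,j)·(4−j)!.
Computing: 24 − 18 + 6 − 1 = 11.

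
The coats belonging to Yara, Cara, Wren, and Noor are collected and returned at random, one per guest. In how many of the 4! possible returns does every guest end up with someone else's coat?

9

Count assignments avoiding every fixed point. For any j of the 4 guests fixed to their own coat, the other 4−j can be arranged in (4−j)! ways.
By inclusion–exclusion this is Σ_{j=0}^{4} (−1)^j C(4,j)·(4−j)!.
Computing: 24 − 24 + 12 − 4 + 1 = 9.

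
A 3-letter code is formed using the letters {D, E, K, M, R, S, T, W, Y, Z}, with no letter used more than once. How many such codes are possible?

This is a permutation of 3 out of 10: P(10,3) = 10!/7!.
10 × 9 × 8 = 720.

720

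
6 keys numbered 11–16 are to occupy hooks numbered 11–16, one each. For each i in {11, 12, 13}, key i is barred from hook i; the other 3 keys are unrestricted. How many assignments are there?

Let Aᵢ (for i ∈ {11, 12, 13}) be the placements that put key i in its forbidden hook. Any j of these fix j positions, leaving (6−j)! ways to fill the rest, and there are C(3,j) ways to pick which j.
By inclusion–exclusion, the number of valid placements is Σ_{j=0}^{3} (−1)^j C(3,j)·(6−j)!.
Computing: 720 − 360 + 72 − 6 = 426.

426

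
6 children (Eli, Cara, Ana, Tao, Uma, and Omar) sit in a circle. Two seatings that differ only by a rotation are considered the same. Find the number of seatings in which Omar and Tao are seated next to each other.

48

Treat {Omar, Tao} as one unit (2 internal orders) and seat the resulting 5 units around the table: (4)! circular arrangements.
So 2 × (4)! = 2 × 24 = 48.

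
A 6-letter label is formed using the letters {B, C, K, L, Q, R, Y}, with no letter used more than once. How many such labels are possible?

5040

With no repetition, fill the 6 letters in order: 7 choices, then 6, down to 2.
That product is 7 × 6 × 5 × 4 × 3 × 2 = 5040.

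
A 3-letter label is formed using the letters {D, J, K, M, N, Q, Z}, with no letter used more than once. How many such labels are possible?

This is a permutation of 3 out of 7: P(7,3) = 7!/4!.
7 × 6 × 5 = 210.

210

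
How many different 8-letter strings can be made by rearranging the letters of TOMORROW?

3360

Letter multiplicities in TOMORROW: M×1, O×3, R×2, T×1, W×1.
The number of distinct arrangements is 8!/(3!·2!) = 40320/12 = 3360.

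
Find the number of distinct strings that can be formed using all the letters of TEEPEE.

30

TEEPEE has 6 letters with E appearing 4 times.
So there are 6! / (4!) = 30 distinguishable arrangements.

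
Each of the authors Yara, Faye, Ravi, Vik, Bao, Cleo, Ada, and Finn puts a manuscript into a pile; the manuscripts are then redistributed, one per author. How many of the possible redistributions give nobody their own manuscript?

This is the derangement count D_8: permutations of 8 items with no fixed point.
By inclusion–exclusion this is Σ_{j=0}^{8} (−1)^j C(8,j)·(8−j)!.
Computing: 40320 − 40320 + 20160 − 6720 + 1680 − 336 + 56 − 8 + 1 = 14833.

14833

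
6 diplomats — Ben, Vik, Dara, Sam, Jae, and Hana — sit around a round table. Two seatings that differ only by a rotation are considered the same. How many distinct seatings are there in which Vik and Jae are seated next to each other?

Treat {Vik, Jae} as one unit (2 internal orders) and seat the resulting 5 units around the table: (4)! circular arrangements.
So 2 × (4)! = 2 × 24 = 48.

48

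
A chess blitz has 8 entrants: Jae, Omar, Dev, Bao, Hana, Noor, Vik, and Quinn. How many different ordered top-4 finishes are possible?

This is an ordered selection of 4 from 8: P(8,4).
That gives 8 × 7 × 6 × 5 = 1680.

1680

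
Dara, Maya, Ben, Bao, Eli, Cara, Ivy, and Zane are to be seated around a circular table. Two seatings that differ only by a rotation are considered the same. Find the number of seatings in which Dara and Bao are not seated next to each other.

All circular seatings of 8 people number (7)! = 5040.
Those with Dara next to Bao: fuse the pair into one unit and seat 7 units around a circle — 2·(6)! = 1440.
Subtracting, 5040 − 1440 = 3600.

3600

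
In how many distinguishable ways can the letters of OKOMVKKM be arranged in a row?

1680

Letter multiplicities in OKOMVKKM: K×3, M×2, O×2, V×1.
The number of distinct arrangements is 8!/(3!·2!·2!) = 40320/24 = 1680.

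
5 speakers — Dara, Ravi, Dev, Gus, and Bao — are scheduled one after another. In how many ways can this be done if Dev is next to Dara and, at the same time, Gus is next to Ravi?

Treat {Dev,Dara} as one block (2 orders) and {Gus,Ravi} as another (2 orders).
That leaves 3 units to arrange: 2 × 2 × 3! = 4 × 6 = 24.

24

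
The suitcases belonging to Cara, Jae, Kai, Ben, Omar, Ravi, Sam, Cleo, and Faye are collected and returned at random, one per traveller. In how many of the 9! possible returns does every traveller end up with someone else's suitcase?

This is the derangement count D_9: permutations of 9 items with no fixed point.
By inclusion–exclusion this is Σ_{j=0}^{9} (−1)^j C(9,j)·(9−j)!.
Computing: 362880 − 362880 + 181440 − 60480 + 15120 − 3024 + 504 − 72 + 9 − 1 = 133496.

133496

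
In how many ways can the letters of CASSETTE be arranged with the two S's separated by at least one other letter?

3780

Total arrangements of CASSETTE: 8!/(2!·2!·2!) = 5040.
If the two S's are adjacent, glue them into one block, leaving 7 items to arrange: (7)!/(2!·2!) = 1260 ways.
Hence 5040 − 1260 = 3780.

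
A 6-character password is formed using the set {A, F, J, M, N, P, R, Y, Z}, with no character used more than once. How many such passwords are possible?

60480

Choose and order 6 of the 9 symbols: the first character has 9 options, the next 8, and so on down to 4.
That product is 9 × 8 × 7 × 6 × 5 × 4 = 60480.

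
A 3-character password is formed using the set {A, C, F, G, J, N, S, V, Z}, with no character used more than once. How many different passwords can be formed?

504

With no repetition, fill the 3 characters in order: 9 choices, then 8, down to 7.
That product is 9 × 8 × 7 = 504.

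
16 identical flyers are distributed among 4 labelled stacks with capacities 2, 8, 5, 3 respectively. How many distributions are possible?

Without the upper bounds there are C(19,3) = 969 ways to split 16 among 4 stacks.
Subtract solutions that violate a single cap (substitute x_i' = x_i − (cap_i+1)): x_1 ≥ 3 gives C(16,3) = 560; x_2 ≥ 9 gives C(10,3) = 120; x_3 ≥ 6 gives C(13,3) = 286; x_4 ≥ 4 gives C(15,3) = 455. Together 1421.
Add back pairs where two caps are both exceeded: 35 + 120 + 220 + 4 + 20 + 84 = 483.
Subtract triples: 0 + 1 + 20 + 0 = 21.
By inclusion–exclusion the count is 969 − 1421 + 483 − 21 = 10.

10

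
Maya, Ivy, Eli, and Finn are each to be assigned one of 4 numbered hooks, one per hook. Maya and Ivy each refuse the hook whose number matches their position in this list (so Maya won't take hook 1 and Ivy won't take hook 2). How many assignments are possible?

Let Aᵢ (for i ∈ {1, 2}) be the placements that put person i in their forbidden hook. Any j of these fix j positions, leaving (4−j)! ways to fill the rest, and there are C(2,j) ways to pick which j.
By inclusion–exclusion, the number of valid placements is Σ_{j=0}^{2} (−1)^j C(2,j)·(4−j)!.
Computing: 24 − 12 + 2 = 14.

14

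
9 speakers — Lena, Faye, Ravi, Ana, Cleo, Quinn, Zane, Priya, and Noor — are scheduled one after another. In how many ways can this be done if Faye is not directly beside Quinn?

282240

Of the 9! = 362880 arrangements, those with Faye and Quinn adjacent number 2 × 8! = 80640 (treat the pair as a block with 2 internal orders).
So 362880 − 80640 = 282240 arrangements keep them apart.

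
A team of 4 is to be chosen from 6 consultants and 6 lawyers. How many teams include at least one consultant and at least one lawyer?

With no constraint there are C(12,4) = 495 possible selections.
Subtract selections that omit an entire group: no consultants → C(6,4) = 15; no lawyers → C(6,4) = 15.
Both groups omitted at once is impossible, so 495 − 30 = 465.

465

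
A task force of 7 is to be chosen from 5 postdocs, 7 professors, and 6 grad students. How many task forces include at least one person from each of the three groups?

Unrestricted: C(18,7) = 31824 ways to pick any 7 of the 18.
Subtract selections that omit an entire group: no postdocs → C(13,7) = 1716; no professors → C(11,7) = 330; no grad students → C(12,7) = 792.
Add back selections omitting two groups (i.e. drawn from a single group): C(5,7) + C(7,7) + C(6,7) = 1.
By inclusion–exclusion: 31824 − 2838 + 1 = 28987.

28987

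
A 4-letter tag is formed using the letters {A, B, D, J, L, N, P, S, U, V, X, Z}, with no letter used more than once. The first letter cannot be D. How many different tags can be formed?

The first letter has 12−1 = 11 choices (anything except D).
The remaining 3 letters are filled from the other 11 symbols without repetition: 11 × 10 × 9 = 990.
Total: 11 × 990 = 10890.

10890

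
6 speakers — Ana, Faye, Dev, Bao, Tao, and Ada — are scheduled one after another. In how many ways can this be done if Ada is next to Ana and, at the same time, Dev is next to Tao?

Treat {Ada,Ana} as one block (2 orders) and {Dev,Tao} as another (2 orders).
That leaves 4 units to arrange: 2 × 2 × 4! = 4 × 24 = 96.

96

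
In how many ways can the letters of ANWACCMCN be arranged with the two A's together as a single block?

Treat the 2 copies of A as a single block. The multiset to arrange is then {AA, C, C, C, M, N, N, W}, 8 items in all.
That gives (8)!/(3!·2!) = 3360 arrangements.

3360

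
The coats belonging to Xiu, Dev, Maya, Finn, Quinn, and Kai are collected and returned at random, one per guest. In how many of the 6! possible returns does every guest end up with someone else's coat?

This is the derangement count D_6: permutations of 6 items with no fixed point.
By inclusion–exclusion this is Σ_{j=0}^{6} (−1)^j C(6,j)·(6−j)!.
Computing: 720 − 720 + 360 − 120 + 30 − 6 + 1 = 265.

265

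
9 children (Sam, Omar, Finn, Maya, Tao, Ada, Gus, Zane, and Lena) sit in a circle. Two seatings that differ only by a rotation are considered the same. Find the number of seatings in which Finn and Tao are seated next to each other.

Treat {Finn, Tao} as one unit (2 internal orders) and seat the resulting 8 units around the table: (7)! circular arrangements.
So 2 × (7)! = 2 × 5040 = 10080.

10080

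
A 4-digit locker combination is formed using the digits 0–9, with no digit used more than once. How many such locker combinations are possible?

5040

Choose and order 4 of the 10 symbols: the first digit has 10 options, the next 9, then 8, 7.
10 × 9 × 8 × 7 = 5040.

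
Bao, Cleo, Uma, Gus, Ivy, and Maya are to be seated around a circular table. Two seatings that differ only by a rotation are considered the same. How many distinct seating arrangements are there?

Around a circle, 6 distinct people have 6!/6 = (5)! = 120 rotationally distinct seatings.

120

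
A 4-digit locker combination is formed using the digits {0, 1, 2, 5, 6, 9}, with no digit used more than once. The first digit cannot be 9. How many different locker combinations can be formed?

300

The first digit has 6−1 = 5 choices (anything except 9).
The remaining 3 digits are filled from the other 5 symbols without repetition: 5 × 4 × 3 = 60.
Total: 5 × 60 = 300.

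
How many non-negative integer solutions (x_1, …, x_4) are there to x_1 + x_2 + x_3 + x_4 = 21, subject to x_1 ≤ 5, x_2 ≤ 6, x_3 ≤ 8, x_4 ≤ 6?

35

By stars and bars, unrestricted non-negative solutions to x_1+…+x_4 = 21 number C(21+3,3) = 2024.
Subtract solutions that violate a single cap (substitute x_i' = x_i − (cap_i+1)): x_1 ≥ 6 gives C(18,3) = 816; x_2 ≥ 7 gives C(17,3) = 680; x_3 ≥ 9 gives C(15,3) = 455; x_4 ≥ 7 gives C(17,3) = 680. Together 2631.
Add back pairs where two caps are both exceeded: 165 + 84 + 165 + 56 + 120 + 56 = 646.
Subtract triples: 0 + 4 + 0 + 0 = 4.
By inclusion–exclusion the count is 2024 − 2631 + 646 − 4 = 35.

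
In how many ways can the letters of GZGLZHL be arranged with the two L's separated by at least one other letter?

450

Total arrangements of GZGLZHL: 7!/(2!·2!·2!) = 630.
If the two L's are adjacent, glue them into one block, leaving 6 items to arrange: (6)!/(2!·2!) = 180 ways.
Hence 630 − 180 = 450.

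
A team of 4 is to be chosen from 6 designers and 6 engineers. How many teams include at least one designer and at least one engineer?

With no constraint there are C(12,4) = 495 possible selections.
Selections missing a whole group: no designers → C(6,4) = 15; no engineers → C(6,4) = 15.
Both groups omitted at once is impossible, so 495 − 30 = 465.

465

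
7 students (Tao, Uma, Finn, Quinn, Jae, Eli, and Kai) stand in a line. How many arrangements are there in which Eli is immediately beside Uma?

1440

Treat {Eli, Uma} as a single unit. There are 6 units to order, and the pair itself can be ordered 2 ways.
That gives 2 × 6! = 2 × 720 = 1440.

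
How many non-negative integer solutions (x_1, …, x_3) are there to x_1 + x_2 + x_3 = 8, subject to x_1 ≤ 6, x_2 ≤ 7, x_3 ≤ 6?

38

By stars and bars, unrestricted non-negative solutions to x_1+…+x_3 = 8 number C(8+2,2) = 45.
Subtract solutions that violate a single cap (substitute x_i' = x_i − (cap_i+1)): x_1 ≥ 7 gives C(3,2) = 3; x_2 ≥ 8 gives C(2,2) = 1; x_3 ≥ 7 gives C(3,2) = 3. Together 7.
No two caps can be exceeded simultaneously, so the pair terms are all 0.
By inclusion–exclusion the count is 45 − 7 + 0 = 38.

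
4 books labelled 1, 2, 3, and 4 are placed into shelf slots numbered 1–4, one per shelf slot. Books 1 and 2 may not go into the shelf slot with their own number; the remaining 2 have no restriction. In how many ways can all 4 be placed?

Let Aᵢ (for i ∈ {1, 2}) be the placements that put book i in its forbidden shelf slot. Any j of these fix j positions, leaving (4−j)! ways to fill the rest, and there are C(2,j) ways to pick which j.
By inclusion–exclusion, the number of valid placements is Σ_{j=0}^{2} (−1)^j C(2,j)·(4−j)!.
Computing: 24 − 12 + 2 = 14.

14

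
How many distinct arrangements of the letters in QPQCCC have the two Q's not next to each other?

There are 6!/(3!·2!) = 60 arrangements of QPQCCC in total.
Arrangements with the Q's together: treat QQ as one letter, giving (5)!/(3!) = 20.
Subtracting, 60 − 20 = 40 arrangements keep the Q's apart.

40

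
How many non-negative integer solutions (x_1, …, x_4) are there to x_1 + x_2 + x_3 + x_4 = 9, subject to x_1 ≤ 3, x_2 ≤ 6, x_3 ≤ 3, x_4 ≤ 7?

98

Without the upper bounds there are C(12,3) = 220 ways to split 9 among 4 variables.
Subtract solutions that violate a single cap (substitute x_i' = x_i − (cap_i+1)): x_1 ≥ 4 gives C(8,3) = 56; x_2 ≥ 7 gives C(5,3) = 10; x_3 ≥ 4 gives C(8,3) = 56; x_4 ≥ 8 gives C(4,3) = 4. Together 126.
Add back pairs where two caps are both exceeded: 0 + 4 + 0 + 0 + 0 + 0 = 4.
By inclusion–exclusion the count is 220 − 126 + 4 = 98.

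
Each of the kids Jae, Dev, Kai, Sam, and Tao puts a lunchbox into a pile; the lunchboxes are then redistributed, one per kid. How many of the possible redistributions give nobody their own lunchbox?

Let Aᵢ be the assignments in which kid i gets their own lunchbox. We want the size of the complement of A₁∪…∪A_5.
By inclusion–exclusion this is Σ_{j=0}^{5} (−1)^j C(5,j)·(5−j)!.
Computing: 120 − 120 + 60 − 20 + 5 − 1 = 44.

44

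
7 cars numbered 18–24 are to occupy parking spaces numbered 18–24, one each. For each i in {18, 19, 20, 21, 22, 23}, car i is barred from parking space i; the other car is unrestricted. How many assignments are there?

Let Aᵢ (for 18 ≤ i ≤ 23) be the placements that put car i in its forbidden parking space. Any j of these fix j positions, leaving (7−j)! ways to fill the rest, and there are C(6,j) ways to pick which j.
By inclusion–exclusion, the number of valid placements is Σ_{j=0}^{6} (−1)^j C(6,j)·(7−j)!.
Computing: 5040 − 4320 + 1800 − 480 + 90 − 12 + 1 = 2119.

2119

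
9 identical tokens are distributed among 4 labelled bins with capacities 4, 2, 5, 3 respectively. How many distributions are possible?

By stars and bars, unrestricted non-negative solutions to x_1+…+x_4 = 9 number C(9+3,3) = 220.
Subtract solutions that violate a single cap (substitute x_i' = x_i − (cap_i+1)): x_1 ≥ 5 gives C(7,3) = 35; x_2 ≥ 3 gives C(9,3) = 84; x_3 ≥ 6 gives C(6,3) = 20; x_4 ≥ 4 gives C(8,3) = 56. Together 195.
Add back pairs where two caps are both exceeded: 4 + 0 + 1 + 1 + 10 + 0 = 16.
By inclusion–exclusion the count is 220 − 195 + 16 = 41.

41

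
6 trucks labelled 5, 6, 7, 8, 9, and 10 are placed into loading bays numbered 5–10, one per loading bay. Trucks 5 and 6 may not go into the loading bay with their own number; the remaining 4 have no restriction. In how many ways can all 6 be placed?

Let Aᵢ (for i ∈ {5, 6}) be the placements that put truck i in its forbidden loading bay. Any j of these fix j positions, leaving (6−j)! ways to fill the rest, and there are C(2,j) ways to pick which j.
By inclusion–exclusion, the number of valid placements is Σ_{j=0}^{2} (−1)^j C(2,j)·(6−j)!.
Computing: 720 − 240 + 24 = 504.

504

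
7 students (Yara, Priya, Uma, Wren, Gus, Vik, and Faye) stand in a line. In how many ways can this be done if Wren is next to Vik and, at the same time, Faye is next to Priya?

Treat {Wren,Vik} as one block (2 orders) and {Faye,Priya} as another (2 orders).
That leaves 5 units to arrange: 2 × 2 × 5! = 4 × 120 = 480.

480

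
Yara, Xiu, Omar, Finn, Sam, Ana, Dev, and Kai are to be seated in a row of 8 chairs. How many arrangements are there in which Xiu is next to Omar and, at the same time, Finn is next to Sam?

2880

Treat {Xiu,Omar} as one block (2 orders) and {Finn,Sam} as another (2 orders).
That leaves 6 units to arrange: 2 × 2 × 6! = 4 × 720 = 2880.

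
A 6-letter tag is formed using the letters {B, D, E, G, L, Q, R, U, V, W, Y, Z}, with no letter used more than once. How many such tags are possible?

665280

Choose and order 6 of the 12 symbols: the first letter has 12 options, the next 11, and so on down to 7.
That product is 12 × 11 × 10 × 9 × 8 × 7 = 665280.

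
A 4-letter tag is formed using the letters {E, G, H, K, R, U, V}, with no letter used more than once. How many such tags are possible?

840

With no repetition, fill the 4 letters in order: 7 choices, then 6, down to 4.
7 × 6 × 5 × 4 = 840.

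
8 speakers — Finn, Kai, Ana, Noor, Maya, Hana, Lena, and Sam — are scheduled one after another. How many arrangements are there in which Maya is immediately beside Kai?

10080

Place the 6 others and the Maya-Kai pair as 7 objects in a line; the pair has 2 internal arrangements.
That gives 2 × 7! = 2 × 5040 = 10080.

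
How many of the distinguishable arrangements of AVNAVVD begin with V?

With the first slot taken by V, it remains to arrange the other 6 letters (ANAVVD).
Those 6 letters have A appearing twice and V appearing twice, giving (6)!/(2!·2!) = 180.

180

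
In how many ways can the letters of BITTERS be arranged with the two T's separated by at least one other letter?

Total arrangements of BITTERS: 7!/(2!) = 2520.
Arrangements with the T's together: treat TT as one letter, giving (6)! = 720.
Hence 2520 − 720 = 1800.

1800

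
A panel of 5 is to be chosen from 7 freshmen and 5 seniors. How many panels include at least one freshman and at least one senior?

770

With no constraint there are C(12,5) = 792 possible selections.
Subtract selections that omit an entire group: no freshmen → C(5,5) = 1; no seniors → C(7,5) = 21.
Both groups omitted at once is impossible, so 792 − 22 = 770.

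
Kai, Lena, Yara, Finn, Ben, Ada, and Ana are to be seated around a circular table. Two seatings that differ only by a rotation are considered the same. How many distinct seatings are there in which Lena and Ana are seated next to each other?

Glue Lena and Ana into a block (2 internal orders). Seating 6 units around a circle gives (5)! arrangements.
So 2 × (5)! = 2 × 120 = 240.

240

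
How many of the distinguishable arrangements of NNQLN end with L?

4

Fix L in the last position and arrange the remaining 4 letters.
Those 4 letters have N appearing 3 times, giving (4)!/(3!) = 4.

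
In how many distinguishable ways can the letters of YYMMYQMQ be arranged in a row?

560

The 8 letters of YYMMYQMQ have repeats: M appearing 3 times, Q appearing twice, and Y appearing 3 times.
The number of distinct arrangements is 8!/(3!·3!·2!) = 40320/72 = 560.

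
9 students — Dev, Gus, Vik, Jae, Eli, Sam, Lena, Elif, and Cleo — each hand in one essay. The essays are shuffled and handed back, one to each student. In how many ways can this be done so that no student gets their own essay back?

133496

Count assignments avoiding every fixed point. For any j of the 9 students fixed to their own essay, the other 9−j can be arranged in (9−j)! ways.
By inclusion–exclusion this is Σ_{j=0}^{9} (−1)^j C(9,j)·(9−j)!.
Computing: 362880 − 362880 + 181440 − 60480 + 15120 − 3024 + 504 − 72 + 9 − 1 = 133496.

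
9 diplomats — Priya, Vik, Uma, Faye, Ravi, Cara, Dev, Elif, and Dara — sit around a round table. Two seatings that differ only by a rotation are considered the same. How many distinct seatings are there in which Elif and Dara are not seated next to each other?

Without the restriction there are (8)! = 40320 seatings.
Those with Elif next to Dara: fuse the pair into one unit and seat 8 units around a circle — 2·(7)! = 10080.
Subtracting, 40320 − 10080 = 30240.

30240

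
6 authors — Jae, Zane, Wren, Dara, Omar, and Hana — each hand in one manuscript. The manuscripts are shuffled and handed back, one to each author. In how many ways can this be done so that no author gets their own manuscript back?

265

This is the derangement count D_6: permutations of 6 items with no fixed point.
By inclusion–exclusion this is Σ_{j=0}^{6} (−1)^j C(6,j)·(6−j)!.
Computing: 720 − 720 + 360 − 120 + 30 − 6 + 1 = 265.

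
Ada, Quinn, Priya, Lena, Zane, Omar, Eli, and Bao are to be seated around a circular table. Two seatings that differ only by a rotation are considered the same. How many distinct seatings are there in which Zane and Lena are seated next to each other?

Treat {Zane, Lena} as one unit (2 internal orders) and seat the resulting 7 units around the table: (6)! circular arrangements.
So 2 × (6)! = 2 × 720 = 1440.

1440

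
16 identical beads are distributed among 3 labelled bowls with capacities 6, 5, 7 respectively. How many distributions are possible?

Ignoring the caps, the number of non-negative solutions to x_1+…+x_3 = 16 is C(18,2) = 153.
Subtract solutions that violate a single cap (substitute x_i' = x_i − (cap_i+1)): x_1 ≥ 7 gives C(11,2) = 55; x_2 ≥ 6 gives C(12,2) = 66; x_3 ≥ 8 gives C(10,2) = 45. Together 166.
Add back pairs where two caps are both exceeded: 10 + 3 + 6 = 19.
By inclusion–exclusion the count is 153 − 166 + 19 = 6.

6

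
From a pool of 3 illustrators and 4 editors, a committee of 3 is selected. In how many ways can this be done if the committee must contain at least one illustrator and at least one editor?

30

Total 3-person selections from all 7: C(7,3) = 35.
Subtract selections that omit an entire group: no illustrators → C(4,3) = 4; no editors → C(3,3) = 1.
Both groups omitted at once is impossible, so 35 − 5 = 30.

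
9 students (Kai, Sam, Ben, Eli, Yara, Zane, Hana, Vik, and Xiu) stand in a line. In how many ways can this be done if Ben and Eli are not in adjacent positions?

282240

There are 9! = 362880 arrangements in all. If Ben and Eli are adjacent, merging them into one block gives 2·(8)! = 80640 arrangements.
Complementary counting: 362880 − 80640 = 282240.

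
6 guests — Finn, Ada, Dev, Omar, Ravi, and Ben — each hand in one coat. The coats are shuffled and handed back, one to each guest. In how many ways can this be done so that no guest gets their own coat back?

265

Count assignments avoiding every fixed point. For any j of the 6 guests fixed to their own coat, the other 6−j can be arranged in (6−j)! ways.
By inclusion–exclusion this is Σ_{j=0}^{6} (−1)^j C(6,j)·(6−j)!.
Computing: 720 − 720 + 360 − 120 + 30 − 6 + 1 = 265.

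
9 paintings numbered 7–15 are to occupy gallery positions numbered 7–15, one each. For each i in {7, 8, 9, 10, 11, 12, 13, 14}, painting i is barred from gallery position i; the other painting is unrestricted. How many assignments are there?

148329

Let Aᵢ (for 7 ≤ i ≤ 14) be the placements that put painting i in its forbidden gallery position. Any j of these fix j positions, leaving (9−j)! ways to fill the rest, and there are C(8,j) ways to pick which j.
By inclusion–exclusion, the number of valid placements is Σ_{j=0}^{8} (−1)^j C(8,j)·(9−j)!.
Computing: 362880 − 322560 + 141120 − 40320 + 8400 − 1344 + 168 − 16 + 1 = 148329.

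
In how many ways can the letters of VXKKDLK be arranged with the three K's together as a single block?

120

Treat the 3 copies of K as a single block. The multiset to arrange is then {KKK, D, L, V, X}, 5 items in all.
All 5 items are distinct, so there are (5)! = 120 arrangements.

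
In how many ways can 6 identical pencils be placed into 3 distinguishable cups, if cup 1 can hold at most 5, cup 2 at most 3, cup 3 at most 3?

By stars and bars, unrestricted non-negative solutions to x_1+…+x_3 = 6 number C(6+2,2) = 28.
Subtract solutions that violate a single cap (substitute x_i' = x_i − (cap_i+1)): x_1 ≥ 6 gives C(2,2) = 1; x_2 ≥ 4 gives C(4,2) = 6; x_3 ≥ 4 gives C(4,2) = 6. Together 13.
No two caps can be exceeded simultaneously, so the pair terms are all 0.
By inclusion–exclusion the count is 28 − 13 + 0 = 15.

15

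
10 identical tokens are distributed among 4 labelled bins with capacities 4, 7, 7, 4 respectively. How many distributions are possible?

Without the upper bounds there are C(13,3) = 286 ways to split 10 among 4 bins.
Subtract solutions that violate a single cap (substitute x_i' = x_i − (cap_i+1)): x_1 ≥ 5 gives C(8,3) = 56; x_2 ≥ 8 gives C(5,3) = 10; x_3 ≥ 8 gives C(5,3) = 10; x_4 ≥ 5 gives C(8,3) = 56. Together 132.
Add back pairs where two caps are both exceeded: 0 + 0 + 1 + 0 + 0 + 0 = 1.
By inclusion–exclusion the count is 286 − 132 + 1 = 155.

155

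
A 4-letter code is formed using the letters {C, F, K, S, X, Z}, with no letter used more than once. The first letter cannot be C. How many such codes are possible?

300

The first letter has 6−1 = 5 choices (anything except C).
The remaining 3 letters are filled from the other 5 symbols without repetition: 5 × 4 × 3 = 60.
Total: 5 × 60 = 300.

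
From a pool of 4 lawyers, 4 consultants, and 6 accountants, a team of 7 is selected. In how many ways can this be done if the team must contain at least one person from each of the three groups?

3184

Total 7-person selections from all 14: C(14,7) = 3432.
Subtract selections that omit an entire group: no lawyers → C(10,7) = 120; no consultants → C(10,7) = 120; no accountants → C(8,7) = 8.
Add back selections omitting two groups (i.e. drawn from a single group): C(4,7) + C(4,7) + C(6,7) = 0.
By inclusion–exclusion: 3432 − 248 + 0 = 3184.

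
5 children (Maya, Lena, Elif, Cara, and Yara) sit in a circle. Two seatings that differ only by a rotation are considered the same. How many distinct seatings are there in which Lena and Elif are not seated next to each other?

All circular seatings of 5 people number (4)! = 24.
Those with Lena next to Elif: fuse the pair into one unit and seat 4 units around a circle — 2·(3)! = 12.
Subtracting, 24 − 12 = 12.

12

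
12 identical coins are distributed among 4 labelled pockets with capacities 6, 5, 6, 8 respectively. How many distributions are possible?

239

By stars and bars, unrestricted non-negative solutions to x_1+…+x_4 = 12 number C(12+3,3) = 455.
Subtract solutions that violate a single cap (substitute x_i' = x_i − (cap_i+1)): x_1 ≥ 7 gives C(8,3) = 56; x_2 ≥ 6 gives C(9,3) = 84; x_3 ≥ 7 gives C(8,3) = 56; x_4 ≥ 9 gives C(6,3) = 20. Together 216.
No two caps can be exceeded simultaneously, so the pair terms are all 0.
By inclusion–exclusion the count is 455 − 216 + 0 = 239.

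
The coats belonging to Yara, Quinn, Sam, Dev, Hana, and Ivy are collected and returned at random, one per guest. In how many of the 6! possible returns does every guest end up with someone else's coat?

265

Let Aᵢ be the assignments in which guest i gets their own coat. We want the size of the complement of A₁∪…∪A_6.
By inclusion–exclusion this is Σ_{j=0}^{6} (−1)^j C(6,j)·(6−j)!.
Computing: 720 − 720 + 360 − 120 + 30 − 6 + 1 = 265.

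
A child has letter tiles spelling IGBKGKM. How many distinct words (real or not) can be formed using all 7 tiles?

1260

IGBKGKM has 7 letters with G appearing twice and K appearing twice.
The number of distinct arrangements is 7!/(2!·2!) = 5040/4 = 1260.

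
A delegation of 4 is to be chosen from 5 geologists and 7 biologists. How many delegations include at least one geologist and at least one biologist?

Total 4-person selections from all 12: C(12,4) = 495.
Subtract selections that omit an entire group: no geologists → C(7,4) = 35; no biologists → C(5,4) = 5.
Both groups omitted at once is impossible, so 495 − 40 = 455.

455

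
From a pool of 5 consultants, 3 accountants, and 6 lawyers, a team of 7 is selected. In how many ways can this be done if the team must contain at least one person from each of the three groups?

With no constraint there are C(14,7) = 3432 possible selections.
Subtract selections that omit an entire group: no consultants → C(9,7) = 36; no accountants → C(11,7) = 330; no lawyers → C(8,7) = 8.
Add back selections omitting two groups (i.e. drawn from a single group): C(5,7) + C(3,7) + C(6,7) = 0.
By inclusion–exclusion: 3432 − 374 + 0 = 3058.

3058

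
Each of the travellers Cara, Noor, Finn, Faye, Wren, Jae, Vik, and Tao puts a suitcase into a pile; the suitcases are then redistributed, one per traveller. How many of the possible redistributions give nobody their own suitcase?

Let Aᵢ be the assignments in which traveller i gets their own suitcase. We want the size of the complement of A₁∪…∪A_8.
By inclusion–exclusion this is Σ_{j=0}^{8} (−1)^j C(8,j)·(8−j)!.
Computing: 40320 − 40320 + 20160 − 6720 + 1680 − 336 + 56 − 8 + 1 = 14833.

14833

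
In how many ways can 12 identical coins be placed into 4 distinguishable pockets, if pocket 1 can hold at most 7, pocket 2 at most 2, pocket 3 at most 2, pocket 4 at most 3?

10

Ignoring the caps, the number of non-negative solutions to x_1+…+x_4 = 12 is C(15,3) = 455.
Subtract solutions that violate a single cap (substitute x_i' = x_i − (cap_i+1)): x_1 ≥ 8 gives C(7,3) = 35; x_2 ≥ 3 gives C(12,3) = 220; x_3 ≥ 3 gives C(12,3) = 220; x_4 ≥ 4 gives C(11,3) = 165. Together 640.
Add back pairs where two caps are both exceeded: 4 + 4 + 1 + 84 + 56 + 56 = 205.
Subtract triples: 0 + 0 + 0 + 10 = 10.
By inclusion–exclusion the count is 455 − 640 + 205 − 10 = 10.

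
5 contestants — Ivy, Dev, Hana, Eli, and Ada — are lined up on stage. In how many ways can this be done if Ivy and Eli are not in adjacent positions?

Of the 5! = 120 arrangements, those with Ivy and Eli adjacent number 2 × 4! = 48 (treat the pair as a block with 2 internal orders).
So 120 − 48 = 72 arrangements keep them apart.

72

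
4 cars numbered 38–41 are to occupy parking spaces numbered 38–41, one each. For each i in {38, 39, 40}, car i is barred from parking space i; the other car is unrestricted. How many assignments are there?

11

Let Aᵢ (for i ∈ {38, 39, 40}) be the placements that put car i in its forbidden parking space. Any j of these fix j positions, leaving (4−j)! ways to fill the rest, and there are C(3,j) ways to pick which j.
By inclusion–exclusion, the number of valid placements is Σ_{j=0}^{3} (−1)^j C(3,j)·(4−j)!.
Computing: 24 − 18 + 6 − 1 = 11.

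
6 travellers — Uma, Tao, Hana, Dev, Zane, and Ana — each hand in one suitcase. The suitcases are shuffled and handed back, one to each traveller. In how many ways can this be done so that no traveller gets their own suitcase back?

Count assignments avoiding every fixed point. For any j of the 6 travellers fixed to their own suitcase, the other 6−j can be arranged in (6−j)! ways.
By inclusion–exclusion this is Σ_{j=0}^{6} (−1)^j C(6,j)·(6−j)!.
Computing: 720 − 720 + 360 − 120 + 30 − 6 + 1 = 265.

265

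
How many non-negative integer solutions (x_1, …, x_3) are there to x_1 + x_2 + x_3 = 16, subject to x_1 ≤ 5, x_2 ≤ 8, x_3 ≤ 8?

Ignoring the caps, the number of non-negative solutions to x_1+…+x_3 = 16 is C(18,2) = 153.
Subtract solutions that violate a single cap (substitute x_i' = x_i − (cap_i+1)): x_1 ≥ 6 gives C(12,2) = 66; x_2 ≥ 9 gives C(9,2) = 36; x_3 ≥ 9 gives C(9,2) = 36. Together 138.
Add back pairs where two caps are both exceeded: 3 + 3 + 0 = 6.
By inclusion–exclusion the count is 153 − 138 + 6 = 21.

21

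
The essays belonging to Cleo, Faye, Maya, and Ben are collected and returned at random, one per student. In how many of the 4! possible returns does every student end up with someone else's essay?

Let Aᵢ be the assignments in which student i gets their own essay. We want the size of the complement of A₁∪…∪A_4.
By inclusion–exclusion this is Σ_{j=0}^{4} (−1)^j C(4,j)·(4−j)!.
Computing: 24 − 24 + 12 − 4 + 1 = 9.

9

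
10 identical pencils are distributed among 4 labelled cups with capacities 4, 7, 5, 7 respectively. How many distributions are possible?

175

By stars and bars, unrestricted non-negative solutions to x_1+…+x_4 = 10 number C(10+3,3) = 286.
Subtract solutions that violate a single cap (substitute x_i' = x_i − (cap_i+1)): x_1 ≥ 5 gives C(8,3) = 56; x_2 ≥ 8 gives C(5,3) = 10; x_3 ≥ 6 gives C(7,3) = 35; x_4 ≥ 8 gives C(5,3) = 10. Together 111.
No two caps can be exceeded simultaneously, so the pair terms are all 0.
By inclusion–exclusion the count is 286 − 111 + 0 = 175.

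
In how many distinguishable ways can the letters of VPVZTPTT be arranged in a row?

1680

The 8 letters of VPVZTPTT have repeats: P appearing twice, T appearing 3 times, and V appearing twice.
The number of distinct arrangements is 8!/(3!·2!·2!) = 40320/24 = 1680.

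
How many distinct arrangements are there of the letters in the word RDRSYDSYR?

7560

Letter multiplicities in RDRSYDSYR: D×2, R×3, S×2, Y×2.
The number of distinct arrangements is 9!/(3!·2!·2!·2!) = 362880/48 = 7560.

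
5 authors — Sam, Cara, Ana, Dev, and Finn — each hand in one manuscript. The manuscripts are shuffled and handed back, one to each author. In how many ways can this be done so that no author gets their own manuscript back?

Let Aᵢ be the assignments in which author i gets their own manuscript. We want the size of the complement of A₁∪…∪A_5.
By inclusion–exclusion this is Σ_{j=0}^{5} (−1)^j C(5,j)·(5−j)!.
Computing: 120 − 120 + 60 − 20 + 5 − 1 = 44.

44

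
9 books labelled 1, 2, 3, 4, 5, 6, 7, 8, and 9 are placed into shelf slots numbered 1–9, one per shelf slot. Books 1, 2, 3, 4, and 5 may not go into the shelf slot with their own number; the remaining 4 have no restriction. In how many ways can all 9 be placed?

Let Aᵢ (for 1 ≤ i ≤ 5) be the placements that put book i in its forbidden shelf slot. Any j of these fix j positions, leaving (9−j)! ways to fill the rest, and there are C(5,j) ways to pick which j.
By inclusion–exclusion, the number of valid placements is Σ_{j=0}^{5} (−1)^j C(5,j)·(9−j)!.
Computing: 362880 − 201600 + 50400 − 7200 + 600 − 24 = 205056.

205056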